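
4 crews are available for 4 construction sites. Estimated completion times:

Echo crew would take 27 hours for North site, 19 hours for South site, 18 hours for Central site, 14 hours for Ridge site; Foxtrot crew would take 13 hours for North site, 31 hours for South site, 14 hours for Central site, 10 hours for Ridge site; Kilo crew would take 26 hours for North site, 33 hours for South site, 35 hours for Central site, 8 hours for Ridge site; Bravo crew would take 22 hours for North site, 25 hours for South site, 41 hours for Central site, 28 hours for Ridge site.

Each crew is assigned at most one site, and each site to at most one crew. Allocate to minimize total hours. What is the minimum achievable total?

Treat this as an assignment problem: match each crew to one site.
Optimal: Echo crew→South site (19 hours), Foxtrot crew→Central site (14 hours), Kilo crew→Ridge site (8 hours), Bravo crew→North site (22 hours) — total 19+14+8+22 = 63 hours.
Column-greedy (each site in turn goes to its cheapest remaining crew) gives 95 hours, worse by 32.
Next-best assignment: Echo crew→Central site, Foxtrot crew→North site, Kilo crew→Ridge site, Bravo crew→South site = 64 hours.
Swapping Echo crew↔Kilo crew (Echo crew→Ridge site 14 hours, Kilo crew→South site 33 hours) adds 20.
Checked against all permutations: 63 hours is optimal.

Min total: 63 hours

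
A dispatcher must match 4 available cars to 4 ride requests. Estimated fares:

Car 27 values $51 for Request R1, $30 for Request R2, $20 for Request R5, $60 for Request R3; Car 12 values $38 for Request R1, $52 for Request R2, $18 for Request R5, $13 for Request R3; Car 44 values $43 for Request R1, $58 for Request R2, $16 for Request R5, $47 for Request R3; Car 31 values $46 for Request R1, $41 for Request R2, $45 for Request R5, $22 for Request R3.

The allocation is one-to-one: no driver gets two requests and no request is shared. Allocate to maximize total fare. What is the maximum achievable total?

Maximum total: $201

Treat this as an assignment problem: match each driver to one request.
Optimal: Car 27→Request R3 ($60), Car 12→Request R1 ($38), Car 44→Request R2 ($58), Car 31→Request R5 ($45) — total 60+38+58+45 = $201.
Column-greedy (each request in turn goes to its best remaining driver) gives $167, worse by 34.
Next-best assignment: Car 27→Request R3, Car 12→Request R2, Car 44→Request R1, Car 31→Request R5 = $200.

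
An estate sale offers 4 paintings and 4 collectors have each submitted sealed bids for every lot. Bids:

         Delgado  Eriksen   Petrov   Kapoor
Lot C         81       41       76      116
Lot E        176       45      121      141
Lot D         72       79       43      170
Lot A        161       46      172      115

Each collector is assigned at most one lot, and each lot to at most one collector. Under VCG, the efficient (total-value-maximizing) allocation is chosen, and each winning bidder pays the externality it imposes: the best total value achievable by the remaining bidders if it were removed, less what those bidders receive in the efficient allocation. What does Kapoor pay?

Efficient allocation: Delgado→Lot E ($176), Eriksen→Lot C ($41), Petrov→Lot A ($172), Kapoor→Lot D ($170); total welfare W = $559.
Kapoor receives Lot D at value $170, so the others get W − 170 = $389.
Without Kapoor: best allocation of the remaining 3 bidders over all 4 lots is Delgado→Lot E ($176), Eriksen→Lot D ($79), Petrov→Lot A ($172), total $427.
VCG payment = (others' best without Kapoor) − (others' welfare with Kapoor) = 427 − 389 = $38.

Kapoor pays $38.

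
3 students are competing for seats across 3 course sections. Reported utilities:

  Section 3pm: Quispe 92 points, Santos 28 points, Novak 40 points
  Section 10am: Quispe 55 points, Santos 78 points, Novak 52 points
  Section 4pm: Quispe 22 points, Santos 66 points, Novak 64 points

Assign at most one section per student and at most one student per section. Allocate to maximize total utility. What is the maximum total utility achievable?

Max total: 234 points

Optimal: Quispe→Section 3pm (92 points), Santos→Section 10am (78 points), Novak→Section 4pm (64 points) — total 92+78+64 = 234 points.
Next-best assignment: Quispe→Section 3pm, Santos→Section 4pm, Novak→Section 10am = 210 points.
Every other assignment is strictly worse.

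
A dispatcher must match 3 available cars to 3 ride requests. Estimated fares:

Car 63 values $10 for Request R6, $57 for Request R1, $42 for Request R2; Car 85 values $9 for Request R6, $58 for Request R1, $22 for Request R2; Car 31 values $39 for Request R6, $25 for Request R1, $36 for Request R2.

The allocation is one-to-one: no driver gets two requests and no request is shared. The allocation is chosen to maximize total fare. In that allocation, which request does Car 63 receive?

Optimal: Car 63→Request R2 ($42), Car 85→Request R1 ($58), Car 31→Request R6 ($39) — total 42+58+39 = $139.
Row-greedy (each driver in turn takes its best remaining request) gives $118, worse by 21.
Next-best assignment: Car 63→Request R1, Car 85→Request R2, Car 31→Request R6 = $118.
No other one-to-one assignment exceeds $139.
Car 63's own top request is Request R1 ($57), but forcing Car 63→Request R1 and reassigning the rest optimally gives only $118 — worse by 21.

Car 63 receives Request R2.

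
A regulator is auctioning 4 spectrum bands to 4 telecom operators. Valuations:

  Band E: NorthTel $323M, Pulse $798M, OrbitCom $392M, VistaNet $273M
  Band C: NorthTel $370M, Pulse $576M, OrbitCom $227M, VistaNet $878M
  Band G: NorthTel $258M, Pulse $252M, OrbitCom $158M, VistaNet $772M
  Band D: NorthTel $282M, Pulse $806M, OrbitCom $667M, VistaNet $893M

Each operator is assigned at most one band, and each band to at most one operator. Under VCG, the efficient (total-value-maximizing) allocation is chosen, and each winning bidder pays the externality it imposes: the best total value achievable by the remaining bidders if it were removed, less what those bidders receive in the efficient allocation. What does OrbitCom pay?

OrbitCom pays $121M.

Efficient allocation: NorthTel→Band C ($370M), Pulse→Band E ($798M), OrbitCom→Band D ($667M), VistaNet→Band G ($772M); total welfare W = $2607M.
OrbitCom receives Band D at value $667M, so the others get W − 667 = $1940M.
Without OrbitCom: best allocation of the remaining 3 bidders over all 4 bands is NorthTel→Band C ($370M), Pulse→Band E ($798M), VistaNet→Band D ($893M), total $2061M.
VCG payment = (others' best without OrbitCom) − (others' welfare with OrbitCom) = 2061 − 1940 = $121M.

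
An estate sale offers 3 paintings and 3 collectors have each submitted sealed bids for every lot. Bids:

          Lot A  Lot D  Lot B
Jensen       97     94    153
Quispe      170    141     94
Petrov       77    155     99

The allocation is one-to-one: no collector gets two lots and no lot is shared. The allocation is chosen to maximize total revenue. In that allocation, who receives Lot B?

Jensen receives Lot B.

Optimal: Jensen→Lot B ($153), Quispe→Lot A ($170), Petrov→Lot D ($155) — total 153+170+155 = $478.
No other one-to-one assignment exceeds $478.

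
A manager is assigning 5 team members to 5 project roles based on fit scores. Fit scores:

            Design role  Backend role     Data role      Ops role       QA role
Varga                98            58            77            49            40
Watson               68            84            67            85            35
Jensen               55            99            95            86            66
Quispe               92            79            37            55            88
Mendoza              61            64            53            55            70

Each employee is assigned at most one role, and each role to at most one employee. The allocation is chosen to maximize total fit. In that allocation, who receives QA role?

Optimal: Varga→Design role (98 pts), Watson→Ops role (85 pts), Jensen→Data role (95 pts), Quispe→QA role (88 pts), Mendoza→Backend role (64 pts) — total 98+85+95+88+64 = 430 pts.
Row-greedy (each employee in turn takes its best remaining role) gives 423 pts, worse by 7.
Every other assignment is strictly worse.
Quispe's own top role is Design role (92 pts), but forcing Quispe→Design role and reassigning the rest optimally gives only 423 pts — worse by 7.

Quispe receives QA role.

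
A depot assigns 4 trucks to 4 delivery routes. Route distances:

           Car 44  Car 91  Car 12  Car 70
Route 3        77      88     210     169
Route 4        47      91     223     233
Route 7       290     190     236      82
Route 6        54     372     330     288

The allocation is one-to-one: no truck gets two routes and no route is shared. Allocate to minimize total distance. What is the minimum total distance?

Minimum total: 437 km

Optimal: Car 44→Route 6 (54 km), Car 91→Route 4 (91 km), Car 12→Route 3 (210 km), Car 70→Route 7 (82 km) — total 54+91+210+82 = 437 km.
Row-greedy (each truck in turn takes its cheapest remaining route) gives 659 km, worse by 222.
Every other assignment is strictly worse.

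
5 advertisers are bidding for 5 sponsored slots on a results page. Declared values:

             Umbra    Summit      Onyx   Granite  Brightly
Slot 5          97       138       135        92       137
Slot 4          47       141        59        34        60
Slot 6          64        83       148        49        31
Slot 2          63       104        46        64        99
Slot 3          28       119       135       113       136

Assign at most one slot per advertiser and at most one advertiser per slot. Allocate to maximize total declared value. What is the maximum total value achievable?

Treat this as an assignment problem: match each advertiser to one slot.
Optimal: Umbra→Slot 2 ($63), Summit→Slot 4 ($141), Onyx→Slot 6 ($148), Granite→Slot 3 ($113), Brightly→Slot 5 ($137) — total 63+141+148+113+137 = $602.
Row-greedy (each advertiser in turn takes its best remaining slot) gives $598, worse by 4.
Next-best assignment: Umbra→Slot 5, Summit→Slot 4, Onyx→Slot 6, Granite→Slot 3, Brightly→Slot 2 = $598.
No other one-to-one assignment exceeds $602.

Maximum total: $602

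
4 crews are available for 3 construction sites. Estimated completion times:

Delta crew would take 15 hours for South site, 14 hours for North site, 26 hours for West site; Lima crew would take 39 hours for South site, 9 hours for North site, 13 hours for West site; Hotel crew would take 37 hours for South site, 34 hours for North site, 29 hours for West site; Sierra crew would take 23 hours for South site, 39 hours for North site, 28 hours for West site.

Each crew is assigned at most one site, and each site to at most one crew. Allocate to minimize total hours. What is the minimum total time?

Minimum total: 50 hours

Optimal: Sierra crew→South site (23 hours), Delta crew→North site (14 hours), Lima crew→West site (13 hours) — total 23+14+13 = 50 hours.
Min-entry greedy (repeatedly take the single cheapest remaining cell) gives 52 hours, worse by 2.
Checked against all permutations: 50 hours is optimal.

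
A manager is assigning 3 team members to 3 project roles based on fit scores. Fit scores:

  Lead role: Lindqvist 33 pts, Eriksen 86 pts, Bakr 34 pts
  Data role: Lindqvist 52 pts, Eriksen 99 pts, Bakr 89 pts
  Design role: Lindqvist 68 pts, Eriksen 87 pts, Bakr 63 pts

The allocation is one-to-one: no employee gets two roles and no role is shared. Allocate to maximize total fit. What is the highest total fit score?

Max total: 243 pts

This is a one-to-one assignment (maximum-weight bipartite matching).
Optimal: Lindqvist→Design role (68 pts), Eriksen→Lead role (86 pts), Bakr→Data role (89 pts) — total 68+86+89 = 243 pts.
Max-entry greedy (repeatedly take the single best remaining cell) gives 201 pts, worse by 42.
Next-best assignment: Lindqvist→Lead role, Eriksen→Design role, Bakr→Data role = 209 pts.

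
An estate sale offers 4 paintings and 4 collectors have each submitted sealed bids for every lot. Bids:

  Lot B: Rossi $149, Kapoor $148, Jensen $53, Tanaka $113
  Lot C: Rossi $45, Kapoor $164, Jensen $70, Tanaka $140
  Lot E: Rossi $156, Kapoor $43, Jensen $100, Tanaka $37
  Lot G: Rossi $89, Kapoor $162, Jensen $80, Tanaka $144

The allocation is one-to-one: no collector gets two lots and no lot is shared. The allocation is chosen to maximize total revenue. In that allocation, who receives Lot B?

Optimal: Rossi→Lot B ($149), Kapoor→Lot C ($164), Jensen→Lot E ($100), Tanaka→Lot G ($144) — total 149+164+100+144 = $557.
Row-greedy (each collector in turn takes its best remaining lot) gives $513, worse by 44.
Next-best assignment: Rossi→Lot B, Kapoor→Lot G, Jensen→Lot E, Tanaka→Lot C = $551.
Swapping Kapoor↔Rossi (Kapoor→Lot B $148, Rossi→Lot C $45) loses 120.
Rossi's own top lot is Lot E ($156), but forcing Rossi→Lot E and reassigning the rest optimally gives only $524 — worse by 33.

Rossi receives Lot B.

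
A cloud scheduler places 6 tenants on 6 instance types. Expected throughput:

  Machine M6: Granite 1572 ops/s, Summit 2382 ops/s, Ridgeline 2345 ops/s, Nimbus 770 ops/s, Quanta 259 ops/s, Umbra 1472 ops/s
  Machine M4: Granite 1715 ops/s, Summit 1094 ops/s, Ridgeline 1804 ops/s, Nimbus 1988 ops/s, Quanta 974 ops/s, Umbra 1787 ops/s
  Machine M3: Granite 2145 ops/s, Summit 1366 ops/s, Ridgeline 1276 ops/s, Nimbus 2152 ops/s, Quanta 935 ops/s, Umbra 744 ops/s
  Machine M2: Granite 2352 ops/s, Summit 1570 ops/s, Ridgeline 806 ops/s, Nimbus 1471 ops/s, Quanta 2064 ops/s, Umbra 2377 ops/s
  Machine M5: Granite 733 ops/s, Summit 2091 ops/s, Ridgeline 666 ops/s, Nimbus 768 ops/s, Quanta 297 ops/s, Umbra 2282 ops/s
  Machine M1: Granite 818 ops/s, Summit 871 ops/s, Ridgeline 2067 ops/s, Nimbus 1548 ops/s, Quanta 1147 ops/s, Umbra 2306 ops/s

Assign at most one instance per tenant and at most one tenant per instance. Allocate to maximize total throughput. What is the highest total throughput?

Optimal: Granite→Machine M3 (2145 ops/s), Summit→Machine M5 (2091 ops/s), Ridgeline→Machine M6 (2345 ops/s), Nimbus→Machine M4 (1988 ops/s), Quanta→Machine M2 (2064 ops/s), Umbra→Machine M1 (2306 ops/s) — total 2145+2091+2345+1988+2064+2306 = 12939 ops/s.
Column-greedy (each instance in turn goes to its best remaining tenant) gives 10705 ops/s, worse by 2234.
Next-best assignment: Granite→Machine M3, Summit→Machine M6, Ridgeline→Machine M1, Nimbus→Machine M4, Quanta→Machine M2, Umbra→Machine M5 = 12928 ops/s.
Every other assignment is strictly worse.

Maximum total: 12939 ops/s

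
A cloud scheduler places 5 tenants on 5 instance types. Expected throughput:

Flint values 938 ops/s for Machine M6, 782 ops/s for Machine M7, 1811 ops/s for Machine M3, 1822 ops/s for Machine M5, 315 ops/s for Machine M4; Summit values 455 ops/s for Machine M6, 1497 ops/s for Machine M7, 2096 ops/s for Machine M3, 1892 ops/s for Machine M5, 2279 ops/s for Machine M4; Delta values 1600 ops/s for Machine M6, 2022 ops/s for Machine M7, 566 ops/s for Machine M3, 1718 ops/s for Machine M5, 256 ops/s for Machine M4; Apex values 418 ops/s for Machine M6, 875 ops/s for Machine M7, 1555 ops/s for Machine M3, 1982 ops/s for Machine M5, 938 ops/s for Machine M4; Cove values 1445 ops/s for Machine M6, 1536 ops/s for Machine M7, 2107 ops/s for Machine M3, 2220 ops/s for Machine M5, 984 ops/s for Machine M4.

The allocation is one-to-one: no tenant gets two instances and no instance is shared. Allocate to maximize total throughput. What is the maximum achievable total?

Optimal: Flint→Machine M3 (1811 ops/s), Summit→Machine M4 (2279 ops/s), Delta→Machine M7 (2022 ops/s), Apex→Machine M5 (1982 ops/s), Cove→Machine M6 (1445 ops/s) — total 1811+2279+2022+1982+1445 = 9539 ops/s.
Row-greedy (each tenant in turn takes its best remaining instance) gives 9123 ops/s, worse by 416.

Max total: 9539 ops/s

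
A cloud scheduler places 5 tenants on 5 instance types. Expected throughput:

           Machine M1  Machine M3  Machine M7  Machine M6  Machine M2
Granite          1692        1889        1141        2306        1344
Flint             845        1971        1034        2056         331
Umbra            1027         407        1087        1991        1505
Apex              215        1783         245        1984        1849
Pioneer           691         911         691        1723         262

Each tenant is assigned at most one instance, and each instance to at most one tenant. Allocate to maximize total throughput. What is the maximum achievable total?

This is a one-to-one assignment (maximum-weight bipartite matching).
Optimal: Granite→Machine M1 (1692 ops/s), Flint→Machine M3 (1971 ops/s), Umbra→Machine M7 (1087 ops/s), Apex→Machine M2 (1849 ops/s), Pioneer→Machine M6 (1723 ops/s) — total 1692+1971+1087+1849+1723 = 8322 ops/s.
Column-greedy (each instance in turn goes to its best remaining tenant) gives 6996 ops/s, worse by 1326.
Next-best assignment: Granite→Machine M1, Flint→Machine M3, Umbra→Machine M6, Apex→Machine M2, Pioneer→Machine M7 = 8194 ops/s.

Maximum total: 8322 ops/s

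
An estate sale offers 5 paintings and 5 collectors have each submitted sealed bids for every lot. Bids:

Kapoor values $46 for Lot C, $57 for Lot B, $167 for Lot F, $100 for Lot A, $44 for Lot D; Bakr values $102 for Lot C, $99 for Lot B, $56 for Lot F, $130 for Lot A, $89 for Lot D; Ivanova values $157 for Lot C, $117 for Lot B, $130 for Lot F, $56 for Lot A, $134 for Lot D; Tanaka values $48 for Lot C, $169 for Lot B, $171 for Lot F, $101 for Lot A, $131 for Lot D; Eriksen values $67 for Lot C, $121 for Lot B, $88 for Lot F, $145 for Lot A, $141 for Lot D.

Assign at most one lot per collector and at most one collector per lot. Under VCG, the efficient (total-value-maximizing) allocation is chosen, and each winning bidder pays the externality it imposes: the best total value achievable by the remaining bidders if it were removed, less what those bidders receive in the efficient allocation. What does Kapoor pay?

Efficient allocation: Kapoor→Lot F ($167), Bakr→Lot A ($130), Ivanova→Lot C ($157), Tanaka→Lot B ($169), Eriksen→Lot D ($141); total welfare W = $764.
Kapoor receives Lot F at value $167, so the others get W − 167 = $597.
Without Kapoor: best allocation of the remaining 4 bidders over all 5 lots is Bakr→Lot A ($130), Ivanova→Lot C ($157), Tanaka→Lot F ($171), Eriksen→Lot D ($141), total $599.
VCG payment = (others' best without Kapoor) − (others' welfare with Kapoor) = 599 − 597 = $2.

Kapoor pays $2.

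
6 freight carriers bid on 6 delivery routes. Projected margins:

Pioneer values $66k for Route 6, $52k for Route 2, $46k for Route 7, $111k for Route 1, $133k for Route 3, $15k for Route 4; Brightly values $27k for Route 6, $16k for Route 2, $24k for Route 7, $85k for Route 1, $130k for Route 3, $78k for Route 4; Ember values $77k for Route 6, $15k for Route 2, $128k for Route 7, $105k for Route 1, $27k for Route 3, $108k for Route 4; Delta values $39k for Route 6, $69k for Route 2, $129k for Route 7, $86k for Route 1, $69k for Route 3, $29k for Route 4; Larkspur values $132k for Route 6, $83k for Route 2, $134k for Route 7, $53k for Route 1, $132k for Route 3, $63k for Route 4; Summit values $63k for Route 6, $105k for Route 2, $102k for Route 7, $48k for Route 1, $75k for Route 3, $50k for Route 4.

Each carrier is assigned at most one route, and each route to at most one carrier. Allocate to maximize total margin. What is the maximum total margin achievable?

This is a one-to-one assignment (maximum-weight bipartite matching).
Optimal: Pioneer→Route 1 ($111k), Brightly→Route 3 ($130k), Ember→Route 4 ($108k), Delta→Route 7 ($129k), Larkspur→Route 6 ($132k), Summit→Route 2 ($105k) — total 111+130+108+129+132+105 = $715k.
Row-greedy (each carrier in turn takes its best remaining route) gives $597k, worse by 118.
Next-best assignment: Pioneer→Route 3, Brightly→Route 1, Ember→Route 4, Delta→Route 7, Larkspur→Route 6, Summit→Route 2 = $692k.

Maximum total: $715k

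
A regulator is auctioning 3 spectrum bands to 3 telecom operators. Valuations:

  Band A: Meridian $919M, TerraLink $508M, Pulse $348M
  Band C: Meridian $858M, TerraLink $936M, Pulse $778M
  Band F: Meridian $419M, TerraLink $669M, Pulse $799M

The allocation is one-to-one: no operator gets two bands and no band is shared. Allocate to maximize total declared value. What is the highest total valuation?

This is the linear assignment problem.
Optimal: Meridian→Band A ($919M), TerraLink→Band C ($936M), Pulse→Band F ($799M) — total 919+936+799 = $2654M.
No other one-to-one assignment exceeds $2654M.

Max total: $2654M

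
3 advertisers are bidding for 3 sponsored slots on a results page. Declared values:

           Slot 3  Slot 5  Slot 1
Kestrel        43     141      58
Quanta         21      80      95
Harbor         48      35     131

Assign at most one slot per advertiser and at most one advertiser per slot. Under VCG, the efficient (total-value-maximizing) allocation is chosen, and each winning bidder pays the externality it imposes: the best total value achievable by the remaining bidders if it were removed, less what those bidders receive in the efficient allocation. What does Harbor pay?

Harbor pays $74.

Efficient allocation: Kestrel→Slot 5 ($141), Quanta→Slot 3 ($21), Harbor→Slot 1 ($131); total welfare W = $293.
Harbor receives Slot 1 at value $131, so the others get W − 131 = $162.
Without Harbor: best allocation of the remaining 2 bidders over all 3 slots is Kestrel→Slot 5 ($141), Quanta→Slot 1 ($95), total $236.
VCG payment = (others' best without Harbor) − (others' welfare with Harbor) = 236 − 162 = $74.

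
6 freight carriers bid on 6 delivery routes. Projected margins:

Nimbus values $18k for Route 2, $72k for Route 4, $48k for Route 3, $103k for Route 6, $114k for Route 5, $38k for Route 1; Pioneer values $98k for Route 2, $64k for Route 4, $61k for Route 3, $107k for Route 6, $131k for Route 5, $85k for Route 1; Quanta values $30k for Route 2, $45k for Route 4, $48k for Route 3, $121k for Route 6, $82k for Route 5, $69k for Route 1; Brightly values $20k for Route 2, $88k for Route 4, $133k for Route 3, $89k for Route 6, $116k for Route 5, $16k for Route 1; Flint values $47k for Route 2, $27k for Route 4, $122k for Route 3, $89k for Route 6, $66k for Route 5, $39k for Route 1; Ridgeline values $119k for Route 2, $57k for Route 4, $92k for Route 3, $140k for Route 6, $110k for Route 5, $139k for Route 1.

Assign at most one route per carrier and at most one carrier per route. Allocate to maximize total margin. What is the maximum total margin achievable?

Maximum total: $682k

This is a one-to-one assignment (maximum-weight bipartite matching).
Optimal: Nimbus→Route 5 ($114k), Pioneer→Route 2 ($98k), Quanta→Route 6 ($121k), Brightly→Route 4 ($88k), Flint→Route 3 ($122k), Ridgeline→Route 1 ($139k) — total 114+98+121+88+122+139 = $682k.
Swapping Brightly↔Nimbus (Brightly→Route 5 $116k, Nimbus→Route 4 $72k) loses 14.
No other one-to-one assignment exceeds $682k.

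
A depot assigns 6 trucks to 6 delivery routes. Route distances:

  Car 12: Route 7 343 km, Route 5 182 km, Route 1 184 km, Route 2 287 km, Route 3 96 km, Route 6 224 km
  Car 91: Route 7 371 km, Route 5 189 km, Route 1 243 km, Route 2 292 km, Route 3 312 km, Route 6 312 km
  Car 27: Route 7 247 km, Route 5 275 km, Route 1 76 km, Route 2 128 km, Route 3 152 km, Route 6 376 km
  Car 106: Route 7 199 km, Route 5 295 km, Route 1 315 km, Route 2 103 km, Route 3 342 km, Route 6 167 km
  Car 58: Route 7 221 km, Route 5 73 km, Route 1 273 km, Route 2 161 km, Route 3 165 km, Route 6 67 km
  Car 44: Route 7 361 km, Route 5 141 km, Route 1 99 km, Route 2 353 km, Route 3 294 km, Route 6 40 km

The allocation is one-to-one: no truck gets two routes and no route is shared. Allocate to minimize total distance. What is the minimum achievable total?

Min total: 725 km

Optimal: Car 12→Route 3 (96 km), Car 91→Route 5 (189 km), Car 27→Route 1 (76 km), Car 106→Route 2 (103 km), Car 58→Route 7 (221 km), Car 44→Route 6 (40 km) — total 96+189+76+103+221+40 = 725 km.
Column-greedy (each route in turn goes to its cheapest remaining truck) gives 1241 km, worse by 516.
Swapping Car 12↔Car 44 (Car 12→Route 6 224 km, Car 44→Route 3 294 km) adds 382.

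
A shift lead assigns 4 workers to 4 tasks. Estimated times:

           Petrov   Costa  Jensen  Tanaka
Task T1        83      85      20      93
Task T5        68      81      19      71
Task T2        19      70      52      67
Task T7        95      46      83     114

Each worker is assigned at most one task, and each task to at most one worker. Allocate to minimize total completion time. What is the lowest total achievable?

Optimal: Petrov→Task T2 (19 min), Costa→Task T7 (46 min), Jensen→Task T1 (20 min), Tanaka→Task T5 (71 min) — total 19+46+20+71 = 156 min.
Next-best assignment: Petrov→Task T2, Costa→Task T7, Jensen→Task T5, Tanaka→Task T1 = 177 min.
Swapping Tanaka↔Costa (Tanaka→Task T7 114 min, Costa→Task T5 81 min) adds 78.
Checked against all permutations: 156 min is optimal.

Minimum total: 156 min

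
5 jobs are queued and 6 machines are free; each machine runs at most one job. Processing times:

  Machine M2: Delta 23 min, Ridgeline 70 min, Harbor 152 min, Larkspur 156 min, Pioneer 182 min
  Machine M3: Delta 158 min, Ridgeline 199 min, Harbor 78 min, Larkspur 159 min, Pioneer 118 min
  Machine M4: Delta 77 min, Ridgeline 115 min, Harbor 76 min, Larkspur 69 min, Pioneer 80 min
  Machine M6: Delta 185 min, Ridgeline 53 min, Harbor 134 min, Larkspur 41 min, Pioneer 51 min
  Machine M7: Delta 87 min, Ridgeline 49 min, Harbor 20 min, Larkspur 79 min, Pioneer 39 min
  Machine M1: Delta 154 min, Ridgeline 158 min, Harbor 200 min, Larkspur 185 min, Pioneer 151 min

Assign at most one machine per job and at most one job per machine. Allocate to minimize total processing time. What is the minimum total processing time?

Optimal: Delta→Machine M2 (23 min), Ridgeline→Machine M6 (53 min), Harbor→Machine M3 (78 min), Larkspur→Machine M4 (69 min), Pioneer→Machine M7 (39 min) — total 23+53+78+69+39 = 262 min.
Row-greedy (each job in turn takes its cheapest remaining machine) gives 307 min, worse by 45.
Next-best assignment: Delta→Machine M2, Ridgeline→Machine M7, Harbor→Machine M3, Larkspur→Machine M4, Pioneer→Machine M6 = 270 min.
Swapping Pioneer↔Ridgeline (Pioneer→Machine M6 51 min, Ridgeline→Machine M7 49 min) adds 8.
Checked against all permutations: 262 min is optimal.

Minimum total: 262 min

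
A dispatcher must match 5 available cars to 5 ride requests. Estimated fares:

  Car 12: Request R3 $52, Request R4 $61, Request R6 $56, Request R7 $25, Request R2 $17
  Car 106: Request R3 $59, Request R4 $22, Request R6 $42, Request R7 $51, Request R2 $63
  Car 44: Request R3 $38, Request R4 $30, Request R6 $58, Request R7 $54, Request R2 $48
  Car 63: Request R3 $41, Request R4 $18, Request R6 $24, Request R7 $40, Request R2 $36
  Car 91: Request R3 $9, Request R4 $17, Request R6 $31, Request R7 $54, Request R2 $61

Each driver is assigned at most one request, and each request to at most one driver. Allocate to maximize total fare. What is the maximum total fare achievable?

Optimal: Car 12→Request R4 ($61), Car 106→Request R3 ($59), Car 44→Request R6 ($58), Car 63→Request R7 ($40), Car 91→Request R2 ($61) — total 61+59+58+40+61 = $279.
Column-greedy (each request in turn goes to its best remaining driver) gives $268, worse by 11.
Next-best assignment: Car 12→Request R4, Car 106→Request R2, Car 44→Request R6, Car 63→Request R3, Car 91→Request R7 = $277.

Maximum total: $279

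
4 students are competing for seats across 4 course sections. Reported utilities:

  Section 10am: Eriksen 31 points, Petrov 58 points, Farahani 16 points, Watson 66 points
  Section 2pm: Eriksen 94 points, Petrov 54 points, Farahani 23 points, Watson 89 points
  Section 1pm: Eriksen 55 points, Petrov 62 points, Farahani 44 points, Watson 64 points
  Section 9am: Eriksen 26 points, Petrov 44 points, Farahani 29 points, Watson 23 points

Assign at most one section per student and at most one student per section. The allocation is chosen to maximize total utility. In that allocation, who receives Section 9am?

Farahani receives Section 9am.

Treat this as an assignment problem: match each student to one section.
Optimal: Eriksen→Section 2pm (94 points), Petrov→Section 1pm (62 points), Farahani→Section 9am (29 points), Watson→Section 10am (66 points) — total 94+62+29+66 = 251 points.
Checked against all permutations: 251 points is optimal.
Farahani's own top section is Section 1pm (44 points), but forcing Farahani→Section 1pm and reassigning the rest optimally gives only 248 points — worse by 3.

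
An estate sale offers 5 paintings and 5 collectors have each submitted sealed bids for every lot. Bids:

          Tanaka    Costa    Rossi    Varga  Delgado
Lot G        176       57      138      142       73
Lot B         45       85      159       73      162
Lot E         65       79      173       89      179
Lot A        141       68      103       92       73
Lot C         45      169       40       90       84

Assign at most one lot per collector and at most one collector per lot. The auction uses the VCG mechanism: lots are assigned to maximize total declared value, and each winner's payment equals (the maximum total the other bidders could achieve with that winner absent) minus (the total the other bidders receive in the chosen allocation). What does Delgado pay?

Delgado pays $14.

Efficient allocation: Tanaka→Lot A ($141), Costa→Lot C ($169), Rossi→Lot B ($159), Varga→Lot G ($142), Delgado→Lot E ($179); total welfare W = $790.
Delgado receives Lot E at value $179, so the others get W − 179 = $611.
Without Delgado: best allocation of the remaining 4 bidders over all 5 lots is Tanaka→Lot A ($141), Costa→Lot C ($169), Rossi→Lot E ($173), Varga→Lot G ($142), total $625.
VCG payment = (others' best without Delgado) − (others' welfare with Delgado) = 625 − 611 = $14.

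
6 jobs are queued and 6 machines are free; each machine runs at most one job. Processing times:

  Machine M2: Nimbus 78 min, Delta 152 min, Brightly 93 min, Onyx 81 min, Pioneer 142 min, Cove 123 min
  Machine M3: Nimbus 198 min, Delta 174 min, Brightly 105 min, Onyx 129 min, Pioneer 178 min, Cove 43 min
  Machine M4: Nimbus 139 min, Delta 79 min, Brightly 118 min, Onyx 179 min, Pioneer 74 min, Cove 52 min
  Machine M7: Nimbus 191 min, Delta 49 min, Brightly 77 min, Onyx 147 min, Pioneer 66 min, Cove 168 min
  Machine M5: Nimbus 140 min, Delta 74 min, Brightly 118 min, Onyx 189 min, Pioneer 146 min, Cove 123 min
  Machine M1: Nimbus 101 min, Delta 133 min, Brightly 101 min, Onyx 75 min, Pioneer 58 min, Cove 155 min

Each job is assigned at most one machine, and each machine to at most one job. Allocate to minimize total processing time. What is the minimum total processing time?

Min total: 421 min

Optimal: Nimbus→Machine M2 (78 min), Delta→Machine M5 (74 min), Brightly→Machine M7 (77 min), Onyx→Machine M1 (75 min), Pioneer→Machine M4 (74 min), Cove→Machine M3 (43 min) — total 78+74+77+75+74+43 = 421 min.
Column-greedy (each machine in turn goes to its cheapest remaining job) gives 437 min, worse by 16.
Swapping Brightly↔Onyx (Brightly→Machine M1 101 min, Onyx→Machine M7 147 min) adds 96.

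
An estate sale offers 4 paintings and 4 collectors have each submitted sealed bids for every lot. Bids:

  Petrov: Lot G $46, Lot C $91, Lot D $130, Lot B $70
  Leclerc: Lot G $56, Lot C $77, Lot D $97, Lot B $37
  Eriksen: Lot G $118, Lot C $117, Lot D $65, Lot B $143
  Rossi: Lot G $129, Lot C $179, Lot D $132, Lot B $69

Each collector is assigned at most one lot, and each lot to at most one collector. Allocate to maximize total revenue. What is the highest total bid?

Max total: $508

Optimal: Petrov→Lot D ($130), Leclerc→Lot G ($56), Eriksen→Lot B ($143), Rossi→Lot C ($179) — total 130+56+143+179 = $508.
Column-greedy (each lot in turn goes to its best remaining collector) gives $413, worse by 95.
Next-best assignment: Petrov→Lot D, Leclerc→Lot C, Eriksen→Lot B, Rossi→Lot G = $479.
Swapping Rossi↔Eriksen (Rossi→Lot B $69, Eriksen→Lot C $117) loses 136.
Checked against all permutations: $508 is optimal.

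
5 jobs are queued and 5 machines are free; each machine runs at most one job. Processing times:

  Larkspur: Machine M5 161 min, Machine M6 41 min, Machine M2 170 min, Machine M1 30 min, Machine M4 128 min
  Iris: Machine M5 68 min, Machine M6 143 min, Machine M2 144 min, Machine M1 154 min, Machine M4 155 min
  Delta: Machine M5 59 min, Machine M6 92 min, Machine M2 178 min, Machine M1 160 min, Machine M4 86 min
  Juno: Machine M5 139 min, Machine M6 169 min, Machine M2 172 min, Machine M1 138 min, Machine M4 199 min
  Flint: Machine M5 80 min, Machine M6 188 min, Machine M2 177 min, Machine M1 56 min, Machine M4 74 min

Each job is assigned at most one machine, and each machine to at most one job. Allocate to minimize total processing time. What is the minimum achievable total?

Minimum total: 423 min

Optimal: Larkspur→Machine M6 (41 min), Iris→Machine M5 (68 min), Delta→Machine M4 (86 min), Juno→Machine M2 (172 min), Flint→Machine M1 (56 min) — total 41+68+86+172+56 = 423 min.
Column-greedy (each machine in turn goes to its cheapest remaining job) gives 499 min, worse by 76.
No other one-to-one assignment undercuts 423 min.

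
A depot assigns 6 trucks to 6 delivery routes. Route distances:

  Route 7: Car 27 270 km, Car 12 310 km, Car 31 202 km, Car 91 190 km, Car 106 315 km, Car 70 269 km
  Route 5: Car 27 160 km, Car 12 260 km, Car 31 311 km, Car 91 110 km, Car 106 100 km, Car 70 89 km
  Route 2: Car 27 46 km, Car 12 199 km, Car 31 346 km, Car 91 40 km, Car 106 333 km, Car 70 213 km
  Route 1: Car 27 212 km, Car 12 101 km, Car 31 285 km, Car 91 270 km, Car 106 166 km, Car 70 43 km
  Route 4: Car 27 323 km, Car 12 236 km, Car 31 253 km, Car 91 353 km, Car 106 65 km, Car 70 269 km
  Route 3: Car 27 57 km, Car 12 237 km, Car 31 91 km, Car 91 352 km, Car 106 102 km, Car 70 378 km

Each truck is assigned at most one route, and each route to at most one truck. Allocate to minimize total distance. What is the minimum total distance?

Min total: 554 km

Optimal: Car 27→Route 3 (57 km), Car 12→Route 1 (101 km), Car 31→Route 7 (202 km), Car 91→Route 2 (40 km), Car 106→Route 4 (65 km), Car 70→Route 5 (89 km) — total 57+101+202+40+65+89 = 554 km.
Row-greedy (each truck in turn takes its cheapest remaining route) gives 682 km, worse by 128.
Next-best assignment: Car 27→Route 2, Car 12→Route 1, Car 31→Route 3, Car 91→Route 7, Car 106→Route 4, Car 70→Route 5 = 582 km.
Swapping Car 106↔Car 91 (Car 106→Route 2 333 km, Car 91→Route 4 353 km) adds 581.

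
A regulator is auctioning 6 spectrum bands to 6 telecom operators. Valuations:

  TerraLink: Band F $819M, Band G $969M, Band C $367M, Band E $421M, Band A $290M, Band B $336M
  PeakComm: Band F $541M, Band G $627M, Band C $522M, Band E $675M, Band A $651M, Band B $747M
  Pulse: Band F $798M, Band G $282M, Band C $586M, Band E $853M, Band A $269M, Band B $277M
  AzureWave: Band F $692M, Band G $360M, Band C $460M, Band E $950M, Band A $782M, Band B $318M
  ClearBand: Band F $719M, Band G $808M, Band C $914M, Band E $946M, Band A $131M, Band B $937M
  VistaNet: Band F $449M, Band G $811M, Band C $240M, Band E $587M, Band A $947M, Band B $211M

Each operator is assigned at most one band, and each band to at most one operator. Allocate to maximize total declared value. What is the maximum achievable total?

Maximum total: $5325M

Optimal: TerraLink→Band G ($969M), PeakComm→Band B ($747M), Pulse→Band F ($798M), AzureWave→Band E ($950M), ClearBand→Band C ($914M), VistaNet→Band A ($947M) — total 969+747+798+950+914+947 = $5325M.
Row-greedy (each operator in turn takes its best remaining band) gives $4714M, worse by 611.
Checked against all permutations: $5325M is optimal.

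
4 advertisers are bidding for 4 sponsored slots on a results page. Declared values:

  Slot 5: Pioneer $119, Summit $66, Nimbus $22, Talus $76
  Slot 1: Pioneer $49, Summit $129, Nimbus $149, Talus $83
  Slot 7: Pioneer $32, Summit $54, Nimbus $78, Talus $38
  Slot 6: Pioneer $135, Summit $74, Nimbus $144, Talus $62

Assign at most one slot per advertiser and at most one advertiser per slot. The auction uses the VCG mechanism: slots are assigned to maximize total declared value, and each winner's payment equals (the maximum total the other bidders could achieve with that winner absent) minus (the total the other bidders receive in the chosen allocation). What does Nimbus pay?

Nimbus pays $54.

Efficient allocation: Pioneer→Slot 5 ($119), Summit→Slot 1 ($129), Nimbus→Slot 6 ($144), Talus→Slot 7 ($38); total welfare W = $430.
Nimbus receives Slot 6 at value $144, so the others get W − 144 = $286.
Without Nimbus: best allocation of the remaining 3 bidders over all 4 slots is Pioneer→Slot 6 ($135), Summit→Slot 1 ($129), Talus→Slot 5 ($76), total $340.
VCG payment = (others' best without Nimbus) − (others' welfare with Nimbus) = 340 − 286 = $54.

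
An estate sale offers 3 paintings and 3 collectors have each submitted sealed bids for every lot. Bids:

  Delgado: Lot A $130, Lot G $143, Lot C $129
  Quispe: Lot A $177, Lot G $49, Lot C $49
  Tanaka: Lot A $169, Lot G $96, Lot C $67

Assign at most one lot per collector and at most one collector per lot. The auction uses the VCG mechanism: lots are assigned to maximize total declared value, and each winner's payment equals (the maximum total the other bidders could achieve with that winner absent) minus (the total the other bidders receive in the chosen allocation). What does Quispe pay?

Efficient allocation: Delgado→Lot C ($129), Quispe→Lot A ($177), Tanaka→Lot G ($96); total welfare W = $402.
Quispe receives Lot A at value $177, so the others get W − 177 = $225.
Without Quispe: best allocation of the remaining 2 bidders over all 3 lots is Delgado→Lot G ($143), Tanaka→Lot A ($169), total $312.
VCG payment = (others' best without Quispe) − (others' welfare with Quispe) = 312 − 225 = $87.

Quispe pays $87.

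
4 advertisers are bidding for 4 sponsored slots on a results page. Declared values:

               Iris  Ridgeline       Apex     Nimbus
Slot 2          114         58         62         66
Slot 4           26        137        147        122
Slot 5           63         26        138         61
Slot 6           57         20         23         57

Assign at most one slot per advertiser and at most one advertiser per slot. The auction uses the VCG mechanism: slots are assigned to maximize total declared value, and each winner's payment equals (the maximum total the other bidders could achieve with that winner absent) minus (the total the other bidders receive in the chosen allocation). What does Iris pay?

Efficient allocation: Iris→Slot 2 ($114), Ridgeline→Slot 4 ($137), Apex→Slot 5 ($138), Nimbus→Slot 6 ($57); total welfare W = $446.
Iris receives Slot 2 at value $114, so the others get W − 114 = $332.
Without Iris: best allocation of the remaining 3 bidders over all 4 slots is Ridgeline→Slot 4 ($137), Apex→Slot 5 ($138), Nimbus→Slot 2 ($66), total $341.
VCG payment = (others' best without Iris) − (others' welfare with Iris) = 341 − 332 = $9.

Iris pays $9.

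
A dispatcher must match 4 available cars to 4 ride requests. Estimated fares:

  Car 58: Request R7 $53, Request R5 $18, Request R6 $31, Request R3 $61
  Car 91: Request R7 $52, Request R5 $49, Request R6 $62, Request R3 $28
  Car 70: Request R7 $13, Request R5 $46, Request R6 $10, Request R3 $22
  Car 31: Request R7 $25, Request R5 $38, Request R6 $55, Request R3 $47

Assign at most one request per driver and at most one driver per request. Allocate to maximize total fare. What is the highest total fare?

Max total: $214

Optimal: Car 58→Request R3 ($61), Car 91→Request R7 ($52), Car 70→Request R5 ($46), Car 31→Request R6 ($55) — total 61+52+46+55 = $214.
Next-best assignment: Car 58→Request R7, Car 91→Request R6, Car 70→Request R5, Car 31→Request R3 = $208.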